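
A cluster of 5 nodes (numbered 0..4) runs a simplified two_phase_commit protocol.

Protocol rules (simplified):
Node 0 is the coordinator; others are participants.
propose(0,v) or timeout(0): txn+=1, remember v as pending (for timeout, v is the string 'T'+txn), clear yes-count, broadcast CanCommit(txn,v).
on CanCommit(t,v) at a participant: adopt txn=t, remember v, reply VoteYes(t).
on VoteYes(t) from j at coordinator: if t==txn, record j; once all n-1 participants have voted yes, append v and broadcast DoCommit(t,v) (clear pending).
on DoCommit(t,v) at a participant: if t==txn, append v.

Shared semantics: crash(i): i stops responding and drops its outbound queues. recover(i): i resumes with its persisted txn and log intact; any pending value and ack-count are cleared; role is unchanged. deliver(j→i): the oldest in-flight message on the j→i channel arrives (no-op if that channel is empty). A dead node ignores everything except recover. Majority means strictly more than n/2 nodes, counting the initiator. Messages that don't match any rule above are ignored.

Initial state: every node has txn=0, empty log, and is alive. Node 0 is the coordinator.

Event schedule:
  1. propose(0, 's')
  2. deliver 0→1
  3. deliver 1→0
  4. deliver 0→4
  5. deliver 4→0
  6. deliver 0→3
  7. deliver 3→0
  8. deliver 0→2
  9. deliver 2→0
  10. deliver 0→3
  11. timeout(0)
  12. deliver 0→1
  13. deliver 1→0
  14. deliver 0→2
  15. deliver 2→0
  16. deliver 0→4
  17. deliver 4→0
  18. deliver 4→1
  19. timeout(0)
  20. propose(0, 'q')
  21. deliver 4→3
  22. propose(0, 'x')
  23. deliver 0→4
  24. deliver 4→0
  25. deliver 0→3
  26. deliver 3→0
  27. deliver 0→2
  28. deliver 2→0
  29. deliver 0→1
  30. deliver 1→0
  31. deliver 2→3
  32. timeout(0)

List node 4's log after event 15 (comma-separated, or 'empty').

empty

[1] propose(0,'s') → N0(coor t1 [-])
[2] deliver 0→1 → N1(part t1 [-])
[3] deliver 1→0 → ∅
[4] deliver 0→4 → N4(part t1 [-])
[5] deliver 4→0 → ∅
[6] deliver 0→3 → N3(part t1 [-])
[7] deliver 3→0 → ∅
[8] deliver 0→2 → N2(part t1 [-])
[9] deliver 2→0 → N0(coor t1 [s])
[10] deliver 0→3 → N3(part t1 [s])
[11] timeout(0) → N0(coor t2 [s])
[12] deliver 0→1 → N1(part t1 [s])
[13] deliver 1→0 → ∅
[14] deliver 0→2 → N2(part t1 [s])
[15] deliver 2→0 → ∅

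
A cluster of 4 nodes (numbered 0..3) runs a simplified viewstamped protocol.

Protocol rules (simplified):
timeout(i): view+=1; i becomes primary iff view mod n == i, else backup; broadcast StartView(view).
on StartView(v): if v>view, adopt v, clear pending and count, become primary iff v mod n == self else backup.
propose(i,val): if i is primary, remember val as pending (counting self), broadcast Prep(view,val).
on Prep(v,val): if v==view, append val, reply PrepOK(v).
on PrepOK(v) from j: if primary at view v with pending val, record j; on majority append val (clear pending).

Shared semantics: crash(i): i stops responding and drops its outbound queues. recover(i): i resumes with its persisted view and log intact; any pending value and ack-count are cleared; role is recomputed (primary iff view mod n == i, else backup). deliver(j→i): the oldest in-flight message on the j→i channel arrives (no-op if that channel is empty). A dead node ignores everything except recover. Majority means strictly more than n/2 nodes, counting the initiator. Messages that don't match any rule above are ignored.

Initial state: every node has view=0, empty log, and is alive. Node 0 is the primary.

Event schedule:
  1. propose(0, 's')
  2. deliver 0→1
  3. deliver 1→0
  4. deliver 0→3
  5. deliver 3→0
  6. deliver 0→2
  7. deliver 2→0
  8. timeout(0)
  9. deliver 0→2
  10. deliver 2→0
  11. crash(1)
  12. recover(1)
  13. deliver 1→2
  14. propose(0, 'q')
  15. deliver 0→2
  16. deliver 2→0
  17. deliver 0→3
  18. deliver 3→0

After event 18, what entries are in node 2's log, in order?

step 1 propose(0,'s'): —
step 2 deliver 0→1: 1={back,v=0,log=s}
step 3 deliver 1→0: —
step 4 deliver 0→3: 3={back,v=0,log=s}
step 5 deliver 3→0: 0={prim,v=0,log=s}
step 6 deliver 0→2: 2={back,v=0,log=s}
step 7 deliver 2→0: —
step 8 timeout(0): 0={back,v=1,log=s}
step 9 deliver 0→2: 2={back,v=1,log=s}
step 10 deliver 2→0: —
step 11 crash(1): 1={✗back,v=0,log=s}
step 12 recover(1): 1={back,v=0,log=s}
step 13 deliver 1→2: —
step 14 propose(0,'q'): —
step 15 deliver 0→2: —
step 16 deliver 2→0: —
step 17 deliver 0→3: 3={back,v=1,log=s}
step 18 deliver 3→0: —

s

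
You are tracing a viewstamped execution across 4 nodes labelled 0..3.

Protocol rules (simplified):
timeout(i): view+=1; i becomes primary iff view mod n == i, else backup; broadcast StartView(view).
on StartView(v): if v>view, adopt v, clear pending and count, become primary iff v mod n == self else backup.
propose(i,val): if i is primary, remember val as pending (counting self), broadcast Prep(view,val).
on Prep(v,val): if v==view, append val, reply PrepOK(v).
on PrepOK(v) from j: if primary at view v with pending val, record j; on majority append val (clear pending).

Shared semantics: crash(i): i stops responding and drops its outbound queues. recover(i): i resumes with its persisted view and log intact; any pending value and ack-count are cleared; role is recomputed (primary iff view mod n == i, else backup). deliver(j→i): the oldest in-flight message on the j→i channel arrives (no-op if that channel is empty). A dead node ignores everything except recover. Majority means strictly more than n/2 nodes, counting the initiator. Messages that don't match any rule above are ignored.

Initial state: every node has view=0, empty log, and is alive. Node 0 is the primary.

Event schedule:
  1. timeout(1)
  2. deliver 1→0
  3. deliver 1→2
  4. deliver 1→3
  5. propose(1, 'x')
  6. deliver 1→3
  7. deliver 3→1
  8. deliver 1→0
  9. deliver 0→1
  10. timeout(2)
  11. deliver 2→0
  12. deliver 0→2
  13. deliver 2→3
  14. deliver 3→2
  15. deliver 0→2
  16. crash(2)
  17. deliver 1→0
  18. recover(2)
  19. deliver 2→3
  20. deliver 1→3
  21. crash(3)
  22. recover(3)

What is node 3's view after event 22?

after 1 — timeout(1): n1:prim/v1/[-]
after 2 — deliver 1→0: n0:back/v1/[-]
after 3 — deliver 1→2: n2:back/v1/[-]
after 4 — deliver 1→3: n3:back/v1/[-]
after 5 — propose(1,'x'): ·
after 6 — deliver 1→3: n3:back/v1/[x]
after 7 — deliver 3→1: ·
after 8 — deliver 1→0: n0:back/v1/[x]
after 9 — deliver 0→1: n1:prim/v1/[x]
after 10 — timeout(2): n2:prim/v2/[-]
after 11 — deliver 2→0: n0:back/v2/[x]
after 12 — deliver 0→2: ·
after 13 — deliver 2→3: n3:back/v2/[x]
after 14 — deliver 3→2: ·
after 15 — deliver 0→2: ·
after 16 — crash(2): n2:✗prim/v2/[-]
after 17 — deliver 1→0: ·
after 18 — recover(2): n2:prim/v2/[-]
after 19 — deliver 2→3: ·
after 20 — deliver 1→3: ·
after 21 — crash(3): n3:✗back/v2/[x]
after 22 — recover(3): n3:back/v2/[x]

2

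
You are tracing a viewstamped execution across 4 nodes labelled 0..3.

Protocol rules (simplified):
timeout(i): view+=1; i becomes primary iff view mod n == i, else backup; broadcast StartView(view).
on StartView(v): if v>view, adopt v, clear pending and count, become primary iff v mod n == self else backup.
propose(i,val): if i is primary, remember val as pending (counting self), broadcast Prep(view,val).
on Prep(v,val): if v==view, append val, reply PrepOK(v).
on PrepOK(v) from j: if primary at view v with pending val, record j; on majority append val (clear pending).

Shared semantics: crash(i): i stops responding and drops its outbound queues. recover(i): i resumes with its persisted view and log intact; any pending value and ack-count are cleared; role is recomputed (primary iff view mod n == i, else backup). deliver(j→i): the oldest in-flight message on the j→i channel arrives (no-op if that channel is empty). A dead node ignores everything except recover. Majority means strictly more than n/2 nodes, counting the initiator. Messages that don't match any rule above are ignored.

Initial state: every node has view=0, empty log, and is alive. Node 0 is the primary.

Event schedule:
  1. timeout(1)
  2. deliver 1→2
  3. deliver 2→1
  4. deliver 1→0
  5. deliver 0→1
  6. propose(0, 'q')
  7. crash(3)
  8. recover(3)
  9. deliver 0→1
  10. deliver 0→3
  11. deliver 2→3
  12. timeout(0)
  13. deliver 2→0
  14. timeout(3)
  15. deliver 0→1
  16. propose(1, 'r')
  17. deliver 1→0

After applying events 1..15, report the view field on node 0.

2

after 1 — timeout(1): n1:prim/v1/[-]
after 2 — deliver 1→2: n2:back/v1/[-]
after 3 — deliver 2→1: ·
after 4 — deliver 1→0: n0:back/v1/[-]
after 5 — deliver 0→1: ·
after 6 — propose(0,'q'): ·
after 7 — crash(3): n3:✗back/v0/[-]
after 8 — recover(3): n3:back/v0/[-]
after 9 — deliver 0→1: ·
after 10 — deliver 0→3: ·
after 11 — deliver 2→3: ·
after 12 — timeout(0): n0:back/v2/[-]
after 13 — deliver 2→0: ·
after 14 — timeout(3): n3:back/v1/[-]
after 15 — deliver 0→1: n1:back/v2/[-]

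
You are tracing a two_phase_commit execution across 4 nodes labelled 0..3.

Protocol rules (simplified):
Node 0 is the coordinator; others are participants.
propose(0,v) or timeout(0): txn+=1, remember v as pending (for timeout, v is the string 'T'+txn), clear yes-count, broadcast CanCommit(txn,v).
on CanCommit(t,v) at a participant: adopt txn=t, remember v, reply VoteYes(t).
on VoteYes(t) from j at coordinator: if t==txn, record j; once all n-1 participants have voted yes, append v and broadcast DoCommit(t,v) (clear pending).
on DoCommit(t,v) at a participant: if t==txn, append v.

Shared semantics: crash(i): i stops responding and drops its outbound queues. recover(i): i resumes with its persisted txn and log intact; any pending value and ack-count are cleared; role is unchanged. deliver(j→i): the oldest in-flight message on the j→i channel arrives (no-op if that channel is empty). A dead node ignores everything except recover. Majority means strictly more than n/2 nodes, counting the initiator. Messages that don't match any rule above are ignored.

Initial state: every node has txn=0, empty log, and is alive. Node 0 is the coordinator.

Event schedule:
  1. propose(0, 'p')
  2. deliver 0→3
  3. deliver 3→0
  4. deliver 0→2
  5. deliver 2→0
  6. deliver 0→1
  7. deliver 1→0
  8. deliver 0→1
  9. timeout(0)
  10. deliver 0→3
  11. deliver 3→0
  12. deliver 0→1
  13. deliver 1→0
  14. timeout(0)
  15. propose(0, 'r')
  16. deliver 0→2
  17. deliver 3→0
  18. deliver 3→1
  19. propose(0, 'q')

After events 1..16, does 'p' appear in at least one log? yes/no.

yes

[1] propose(0,'p') → N0(coor t1 [-])
[2] deliver 0→3 → N3(part t1 [-])
[3] deliver 3→0 → ∅
[4] deliver 0→2 → N2(part t1 [-])
[5] deliver 2→0 → ∅
[6] deliver 0→1 → N1(part t1 [-])
[7] deliver 1→0 → N0(coor t1 [p])
[8] deliver 0→1 → N1(part t1 [p])
[9] timeout(0) → N0(coor t2 [p])
[10] deliver 0→3 → N3(part t1 [p])
[11] deliver 3→0 → ∅
[12] deliver 0→1 → N1(part t2 [p])
[13] deliver 1→0 → ∅
[14] timeout(0) → N0(coor t3 [p])
[15] propose(0,'r') → N0(coor t4 [p])
[16] deliver 0→2 → N2(part t1 [p])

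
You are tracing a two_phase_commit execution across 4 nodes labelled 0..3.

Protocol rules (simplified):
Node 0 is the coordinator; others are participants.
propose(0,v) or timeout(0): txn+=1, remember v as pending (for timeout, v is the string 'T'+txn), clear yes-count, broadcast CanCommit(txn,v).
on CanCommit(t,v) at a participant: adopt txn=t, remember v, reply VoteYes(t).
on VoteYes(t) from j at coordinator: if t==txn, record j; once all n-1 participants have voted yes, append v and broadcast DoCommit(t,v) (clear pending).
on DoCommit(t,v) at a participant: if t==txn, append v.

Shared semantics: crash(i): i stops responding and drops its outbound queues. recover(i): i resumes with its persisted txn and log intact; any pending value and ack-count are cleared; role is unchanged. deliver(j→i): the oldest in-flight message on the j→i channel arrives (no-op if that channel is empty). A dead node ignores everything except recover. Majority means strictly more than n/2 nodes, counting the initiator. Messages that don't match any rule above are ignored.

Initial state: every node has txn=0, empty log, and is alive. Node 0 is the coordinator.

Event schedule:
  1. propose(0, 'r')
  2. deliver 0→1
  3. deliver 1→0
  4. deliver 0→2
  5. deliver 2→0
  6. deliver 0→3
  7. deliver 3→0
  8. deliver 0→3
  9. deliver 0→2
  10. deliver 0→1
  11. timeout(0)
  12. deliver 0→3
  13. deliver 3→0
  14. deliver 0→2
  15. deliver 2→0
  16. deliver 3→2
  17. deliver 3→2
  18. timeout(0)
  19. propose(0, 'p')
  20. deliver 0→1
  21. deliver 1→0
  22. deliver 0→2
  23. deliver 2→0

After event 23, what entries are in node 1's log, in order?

[1] propose(0,'r') → N0(coor t1 [-])
[2] deliver 0→1 → N1(part t1 [-])
[3] deliver 1→0 → ∅
[4] deliver 0→2 → N2(part t1 [-])
[5] deliver 2→0 → ∅
[6] deliver 0→3 → N3(part t1 [-])
[7] deliver 3→0 → N0(coor t1 [r])
[8] deliver 0→3 → N3(part t1 [r])
[9] deliver 0→2 → N2(part t1 [r])
[10] deliver 0→1 → N1(part t1 [r])
[11] timeout(0) → N0(coor t2 [r])
[12] deliver 0→3 → N3(part t2 [r])
[13] deliver 3→0 → ∅
[14] deliver 0→2 → N2(part t2 [r])
[15] deliver 2→0 → ∅
[16] deliver 3→2 → ∅
[17] deliver 3→2 → ∅
[18] timeout(0) → N0(coor t3 [r])
[19] propose(0,'p') → N0(coor t4 [r])
[20] deliver 0→1 → N1(part t2 [r])
[21] deliver 1→0 → ∅
[22] deliver 0→2 → N2(part t3 [r])
[23] deliver 2→0 → ∅

r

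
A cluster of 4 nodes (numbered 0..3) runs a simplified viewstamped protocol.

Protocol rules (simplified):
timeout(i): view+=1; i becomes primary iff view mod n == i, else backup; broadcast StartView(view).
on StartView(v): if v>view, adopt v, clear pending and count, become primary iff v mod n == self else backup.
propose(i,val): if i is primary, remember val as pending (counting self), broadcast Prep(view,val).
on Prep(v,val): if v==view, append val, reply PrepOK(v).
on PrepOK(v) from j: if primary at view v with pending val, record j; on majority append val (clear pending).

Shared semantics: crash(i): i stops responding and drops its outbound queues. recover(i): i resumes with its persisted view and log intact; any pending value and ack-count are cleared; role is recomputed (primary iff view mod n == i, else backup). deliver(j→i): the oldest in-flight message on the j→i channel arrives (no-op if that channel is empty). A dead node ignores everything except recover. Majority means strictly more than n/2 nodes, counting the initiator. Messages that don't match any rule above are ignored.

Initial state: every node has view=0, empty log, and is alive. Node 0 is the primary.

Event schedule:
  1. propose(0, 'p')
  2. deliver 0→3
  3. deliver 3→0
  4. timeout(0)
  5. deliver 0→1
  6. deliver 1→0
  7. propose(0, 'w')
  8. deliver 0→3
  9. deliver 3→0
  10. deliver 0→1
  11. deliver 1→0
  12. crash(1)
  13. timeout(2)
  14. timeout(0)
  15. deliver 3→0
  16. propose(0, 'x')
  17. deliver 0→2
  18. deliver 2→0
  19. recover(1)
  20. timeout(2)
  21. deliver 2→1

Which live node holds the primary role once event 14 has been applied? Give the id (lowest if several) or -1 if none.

-1

1. propose(0,'p'):  nop
2. deliver 0→3:  <3:back v0 p>
3. deliver 3→0:  nop
4. timeout(0):  <0:back v1 ->
5. deliver 0→1:  <1:back v0 p>
6. deliver 1→0:  nop
7. propose(0,'w'):  nop
8. deliver 0→3:  <3:back v1 p>
9. deliver 3→0:  nop
10. deliver 0→1:  <1:prim v1 p>
11. deliver 1→0:  nop
12. crash(1):  <1:✗prim v1 p>
13. timeout(2):  <2:back v1 ->
14. timeout(0):  <0:back v2 ->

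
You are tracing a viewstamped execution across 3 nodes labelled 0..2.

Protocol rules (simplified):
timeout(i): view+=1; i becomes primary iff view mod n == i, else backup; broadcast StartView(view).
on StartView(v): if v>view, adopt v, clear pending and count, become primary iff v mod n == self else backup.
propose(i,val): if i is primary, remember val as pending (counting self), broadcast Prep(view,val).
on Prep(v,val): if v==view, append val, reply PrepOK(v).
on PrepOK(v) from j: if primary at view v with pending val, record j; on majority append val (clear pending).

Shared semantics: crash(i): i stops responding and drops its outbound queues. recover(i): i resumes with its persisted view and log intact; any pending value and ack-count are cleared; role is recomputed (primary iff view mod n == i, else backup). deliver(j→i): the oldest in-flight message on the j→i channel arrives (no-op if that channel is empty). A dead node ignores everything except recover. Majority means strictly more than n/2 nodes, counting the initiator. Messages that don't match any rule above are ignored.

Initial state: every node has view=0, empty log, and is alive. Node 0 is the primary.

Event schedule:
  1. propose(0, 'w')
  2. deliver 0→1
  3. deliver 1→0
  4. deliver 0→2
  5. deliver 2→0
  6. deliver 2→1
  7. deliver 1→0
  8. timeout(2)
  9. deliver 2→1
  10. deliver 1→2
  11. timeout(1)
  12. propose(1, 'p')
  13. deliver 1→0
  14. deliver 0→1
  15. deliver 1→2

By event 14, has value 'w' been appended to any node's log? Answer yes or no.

yes

e1 propose(0,'w'): ·
e2 deliver 0→1: 1[back,v=0,w]
e3 deliver 1→0: 0[prim,v=0,w]
e4 deliver 0→2: 2[back,v=0,w]
e5 deliver 2→0: ·
e6 deliver 2→1: ·
e7 deliver 1→0: ·
e8 timeout(2): 2[back,v=1,w]
e9 deliver 2→1: 1[prim,v=1,w]
e10 deliver 1→2: ·
e11 timeout(1): 1[back,v=2,w]
e12 propose(1,'p'): ·
e13 deliver 1→0: 0[back,v=2,w]
e14 deliver 0→1: ·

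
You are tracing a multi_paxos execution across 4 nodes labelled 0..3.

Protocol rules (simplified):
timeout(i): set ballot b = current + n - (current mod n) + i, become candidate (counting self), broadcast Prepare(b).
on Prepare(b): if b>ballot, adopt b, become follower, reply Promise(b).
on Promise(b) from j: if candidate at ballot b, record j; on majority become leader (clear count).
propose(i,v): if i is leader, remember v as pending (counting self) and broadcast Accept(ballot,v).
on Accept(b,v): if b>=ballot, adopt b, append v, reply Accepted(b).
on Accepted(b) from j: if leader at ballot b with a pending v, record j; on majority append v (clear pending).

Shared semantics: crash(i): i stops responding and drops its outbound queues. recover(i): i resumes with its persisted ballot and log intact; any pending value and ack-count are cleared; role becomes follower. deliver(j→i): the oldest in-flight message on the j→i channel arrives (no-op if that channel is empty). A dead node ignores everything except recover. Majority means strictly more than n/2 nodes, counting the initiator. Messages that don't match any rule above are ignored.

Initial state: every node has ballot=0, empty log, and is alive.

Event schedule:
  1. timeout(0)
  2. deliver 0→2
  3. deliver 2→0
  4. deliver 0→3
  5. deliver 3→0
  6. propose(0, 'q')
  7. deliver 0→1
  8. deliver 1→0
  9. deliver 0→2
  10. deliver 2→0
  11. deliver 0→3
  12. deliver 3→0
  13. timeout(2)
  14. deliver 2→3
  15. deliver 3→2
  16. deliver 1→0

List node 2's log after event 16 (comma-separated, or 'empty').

q

[1] timeout(0) → N0(cand b4 [-])
[2] deliver 0→2 → N2(foll b4 [-])
[3] deliver 2→0 → ∅
[4] deliver 0→3 → N3(foll b4 [-])
[5] deliver 3→0 → N0(lead b4 [-])
[6] propose(0,'q') → ∅
[7] deliver 0→1 → N1(foll b4 [-])
[8] deliver 1→0 → ∅
[9] deliver 0→2 → N2(foll b4 [q])
[10] deliver 2→0 → ∅
[11] deliver 0→3 → N3(foll b4 [q])
[12] deliver 3→0 → N0(lead b4 [q])
[13] timeout(2) → N2(cand b10 [q])
[14] deliver 2→3 → N3(foll b10 [q])
[15] deliver 3→2 → ∅
[16] deliver 1→0 → ∅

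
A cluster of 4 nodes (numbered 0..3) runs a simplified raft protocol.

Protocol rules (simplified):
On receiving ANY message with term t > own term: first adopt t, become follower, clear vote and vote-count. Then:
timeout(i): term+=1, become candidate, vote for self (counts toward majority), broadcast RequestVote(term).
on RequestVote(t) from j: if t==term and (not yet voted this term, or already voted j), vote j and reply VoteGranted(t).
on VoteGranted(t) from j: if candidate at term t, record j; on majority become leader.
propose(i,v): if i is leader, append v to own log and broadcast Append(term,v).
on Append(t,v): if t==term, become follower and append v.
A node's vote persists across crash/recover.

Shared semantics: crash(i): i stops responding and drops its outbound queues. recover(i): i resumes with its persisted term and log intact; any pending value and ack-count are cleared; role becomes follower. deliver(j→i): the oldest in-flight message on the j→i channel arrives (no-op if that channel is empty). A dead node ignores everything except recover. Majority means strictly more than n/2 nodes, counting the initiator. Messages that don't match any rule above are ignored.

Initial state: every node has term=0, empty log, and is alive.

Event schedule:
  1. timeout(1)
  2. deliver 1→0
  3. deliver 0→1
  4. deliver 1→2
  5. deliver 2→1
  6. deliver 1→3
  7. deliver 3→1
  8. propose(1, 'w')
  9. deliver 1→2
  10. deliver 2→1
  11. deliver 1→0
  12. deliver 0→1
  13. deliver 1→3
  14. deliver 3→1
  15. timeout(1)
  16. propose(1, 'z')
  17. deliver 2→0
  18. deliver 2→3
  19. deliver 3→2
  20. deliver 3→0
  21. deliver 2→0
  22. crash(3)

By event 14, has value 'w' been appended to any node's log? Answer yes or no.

yes

1. timeout(1):  <1:cand t1 ->
2. deliver 1→0:  <0:foll t1 ->
3. deliver 0→1:  nop
4. deliver 1→2:  <2:foll t1 ->
5. deliver 2→1:  <1:lead t1 ->
6. deliver 1→3:  <3:foll t1 ->
7. deliver 3→1:  nop
8. propose(1,'w'):  <1:lead t1 w>
9. deliver 1→2:  <2:foll t1 w>
10. deliver 2→1:  nop
11. deliver 1→0:  <0:foll t1 w>
12. deliver 0→1:  nop
13. deliver 1→3:  <3:foll t1 w>
14. deliver 3→1:  nop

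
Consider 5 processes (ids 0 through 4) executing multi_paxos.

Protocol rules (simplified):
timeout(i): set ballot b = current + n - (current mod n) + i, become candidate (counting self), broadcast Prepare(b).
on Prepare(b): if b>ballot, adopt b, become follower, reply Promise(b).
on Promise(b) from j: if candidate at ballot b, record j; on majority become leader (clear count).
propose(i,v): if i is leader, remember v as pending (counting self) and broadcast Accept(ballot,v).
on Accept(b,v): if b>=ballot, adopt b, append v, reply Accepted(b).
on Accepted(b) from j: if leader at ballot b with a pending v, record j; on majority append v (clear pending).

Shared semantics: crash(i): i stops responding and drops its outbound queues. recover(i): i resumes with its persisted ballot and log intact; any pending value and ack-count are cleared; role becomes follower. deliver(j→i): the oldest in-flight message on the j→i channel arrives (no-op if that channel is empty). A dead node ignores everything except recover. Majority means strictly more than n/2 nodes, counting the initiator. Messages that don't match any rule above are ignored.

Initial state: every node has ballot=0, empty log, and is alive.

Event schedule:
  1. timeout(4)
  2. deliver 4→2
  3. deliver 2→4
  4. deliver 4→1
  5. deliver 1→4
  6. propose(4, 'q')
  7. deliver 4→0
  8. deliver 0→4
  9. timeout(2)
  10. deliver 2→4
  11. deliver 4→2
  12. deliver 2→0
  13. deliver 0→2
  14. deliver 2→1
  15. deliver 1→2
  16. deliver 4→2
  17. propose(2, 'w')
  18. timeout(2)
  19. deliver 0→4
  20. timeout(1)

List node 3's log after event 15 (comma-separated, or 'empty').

empty

1. timeout(4):  <4:cand b9 ->
2. deliver 4→2:  <2:foll b9 ->
3. deliver 2→4:  nop
4. deliver 4→1:  <1:foll b9 ->
5. deliver 1→4:  <4:lead b9 ->
6. propose(4,'q'):  nop
7. deliver 4→0:  <0:foll b9 ->
8. deliver 0→4:  nop
9. timeout(2):  <2:cand b12 ->
10. deliver 2→4:  <4:foll b12 ->
11. deliver 4→2:  nop
12. deliver 2→0:  <0:foll b12 ->
13. deliver 0→2:  nop
14. deliver 2→1:  <1:foll b12 ->
15. deliver 1→2:  <2:lead b12 ->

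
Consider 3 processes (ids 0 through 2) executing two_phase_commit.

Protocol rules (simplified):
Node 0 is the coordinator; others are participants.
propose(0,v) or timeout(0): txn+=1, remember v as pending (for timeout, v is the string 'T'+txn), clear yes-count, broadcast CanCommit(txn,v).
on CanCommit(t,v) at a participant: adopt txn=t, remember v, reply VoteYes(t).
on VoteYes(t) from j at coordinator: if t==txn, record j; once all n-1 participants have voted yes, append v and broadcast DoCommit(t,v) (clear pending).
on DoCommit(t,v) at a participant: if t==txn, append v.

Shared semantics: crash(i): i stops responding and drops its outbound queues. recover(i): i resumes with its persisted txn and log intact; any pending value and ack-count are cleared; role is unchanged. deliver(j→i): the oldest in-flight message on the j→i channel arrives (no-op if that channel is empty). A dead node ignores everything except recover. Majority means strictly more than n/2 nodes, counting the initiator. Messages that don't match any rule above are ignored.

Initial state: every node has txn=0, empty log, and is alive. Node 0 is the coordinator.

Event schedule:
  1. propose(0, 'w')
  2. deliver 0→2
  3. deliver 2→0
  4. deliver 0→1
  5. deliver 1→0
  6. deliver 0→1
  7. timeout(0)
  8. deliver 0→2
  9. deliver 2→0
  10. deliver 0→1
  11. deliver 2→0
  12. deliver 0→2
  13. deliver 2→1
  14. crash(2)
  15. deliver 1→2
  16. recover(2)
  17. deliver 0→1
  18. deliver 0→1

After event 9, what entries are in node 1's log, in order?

[1] propose(0,'w') → N0(coor t1 [-])
[2] deliver 0→2 → N2(part t1 [-])
[3] deliver 2→0 → ∅
[4] deliver 0→1 → N1(part t1 [-])
[5] deliver 1→0 → N0(coor t1 [w])
[6] deliver 0→1 → N1(part t1 [w])
[7] timeout(0) → N0(coor t2 [w])
[8] deliver 0→2 → N2(part t1 [w])
[9] deliver 2→0 → ∅

w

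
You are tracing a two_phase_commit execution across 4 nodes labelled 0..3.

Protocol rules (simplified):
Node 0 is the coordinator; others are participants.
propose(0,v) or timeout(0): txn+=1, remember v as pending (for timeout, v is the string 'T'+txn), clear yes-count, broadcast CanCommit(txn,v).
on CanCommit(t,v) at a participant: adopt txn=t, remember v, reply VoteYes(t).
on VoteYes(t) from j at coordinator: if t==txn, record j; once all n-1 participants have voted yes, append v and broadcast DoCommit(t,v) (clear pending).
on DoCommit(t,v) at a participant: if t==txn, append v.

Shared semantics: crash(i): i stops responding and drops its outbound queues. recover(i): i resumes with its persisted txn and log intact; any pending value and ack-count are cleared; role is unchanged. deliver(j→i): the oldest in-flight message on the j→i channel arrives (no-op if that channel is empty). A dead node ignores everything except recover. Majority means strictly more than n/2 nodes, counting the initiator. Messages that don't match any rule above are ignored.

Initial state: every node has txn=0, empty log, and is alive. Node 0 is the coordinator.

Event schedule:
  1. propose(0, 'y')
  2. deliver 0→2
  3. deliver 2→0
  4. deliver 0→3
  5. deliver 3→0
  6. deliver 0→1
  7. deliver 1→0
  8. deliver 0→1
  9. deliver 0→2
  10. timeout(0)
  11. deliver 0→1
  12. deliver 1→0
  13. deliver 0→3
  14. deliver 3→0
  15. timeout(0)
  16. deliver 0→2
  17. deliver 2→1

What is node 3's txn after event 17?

after 1 — propose(0,'y'): n0:coor/t1/[-]
after 2 — deliver 0→2: n2:part/t1/[-]
after 3 — deliver 2→0: ·
after 4 — deliver 0→3: n3:part/t1/[-]
after 5 — deliver 3→0: ·
after 6 — deliver 0→1: n1:part/t1/[-]
after 7 — deliver 1→0: n0:coor/t1/[y]
after 8 — deliver 0→1: n1:part/t1/[y]
after 9 — deliver 0→2: n2:part/t1/[y]
after 10 — timeout(0): n0:coor/t2/[y]
after 11 — deliver 0→1: n1:part/t2/[y]
after 12 — deliver 1→0: ·
after 13 — deliver 0→3: n3:part/t1/[y]
after 14 — deliver 3→0: ·
after 15 — timeout(0): n0:coor/t3/[y]
after 16 — deliver 0→2: n2:part/t2/[y]
after 17 — deliver 2→1: ·

1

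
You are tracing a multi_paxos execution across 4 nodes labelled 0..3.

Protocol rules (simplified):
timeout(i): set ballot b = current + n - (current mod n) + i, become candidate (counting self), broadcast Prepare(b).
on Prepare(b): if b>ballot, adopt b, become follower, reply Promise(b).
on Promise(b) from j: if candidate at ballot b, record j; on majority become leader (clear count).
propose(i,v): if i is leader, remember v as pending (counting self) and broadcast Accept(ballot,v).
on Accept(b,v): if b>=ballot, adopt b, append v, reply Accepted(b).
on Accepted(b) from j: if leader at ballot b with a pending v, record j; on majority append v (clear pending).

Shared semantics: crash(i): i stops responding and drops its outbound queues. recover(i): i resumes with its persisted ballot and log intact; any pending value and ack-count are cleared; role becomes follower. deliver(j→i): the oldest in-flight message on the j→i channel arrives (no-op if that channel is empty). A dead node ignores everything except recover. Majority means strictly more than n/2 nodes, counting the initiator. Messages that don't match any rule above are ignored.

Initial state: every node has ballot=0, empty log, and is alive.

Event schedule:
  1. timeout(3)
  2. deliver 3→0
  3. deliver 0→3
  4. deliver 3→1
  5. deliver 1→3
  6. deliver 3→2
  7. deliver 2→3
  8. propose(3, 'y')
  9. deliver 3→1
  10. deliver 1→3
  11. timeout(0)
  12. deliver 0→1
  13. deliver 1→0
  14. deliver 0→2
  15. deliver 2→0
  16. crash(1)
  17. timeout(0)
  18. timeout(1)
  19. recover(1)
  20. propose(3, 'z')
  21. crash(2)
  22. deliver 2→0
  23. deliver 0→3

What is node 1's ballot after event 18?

1. timeout(3):  <3:cand b7 ->
2. deliver 3→0:  <0:foll b7 ->
3. deliver 0→3:  nop
4. deliver 3→1:  <1:foll b7 ->
5. deliver 1→3:  <3:lead b7 ->
6. deliver 3→2:  <2:foll b7 ->
7. deliver 2→3:  nop
8. propose(3,'y'):  nop
9. deliver 3→1:  <1:foll b7 y>
10. deliver 1→3:  nop
11. timeout(0):  <0:cand b8 ->
12. deliver 0→1:  <1:foll b8 y>
13. deliver 1→0:  nop
14. deliver 0→2:  <2:foll b8 ->
15. deliver 2→0:  <0:lead b8 ->
16. crash(1):  <1:✗foll b8 y>
17. timeout(0):  <0:cand b12 ->
18. timeout(1):  nop

8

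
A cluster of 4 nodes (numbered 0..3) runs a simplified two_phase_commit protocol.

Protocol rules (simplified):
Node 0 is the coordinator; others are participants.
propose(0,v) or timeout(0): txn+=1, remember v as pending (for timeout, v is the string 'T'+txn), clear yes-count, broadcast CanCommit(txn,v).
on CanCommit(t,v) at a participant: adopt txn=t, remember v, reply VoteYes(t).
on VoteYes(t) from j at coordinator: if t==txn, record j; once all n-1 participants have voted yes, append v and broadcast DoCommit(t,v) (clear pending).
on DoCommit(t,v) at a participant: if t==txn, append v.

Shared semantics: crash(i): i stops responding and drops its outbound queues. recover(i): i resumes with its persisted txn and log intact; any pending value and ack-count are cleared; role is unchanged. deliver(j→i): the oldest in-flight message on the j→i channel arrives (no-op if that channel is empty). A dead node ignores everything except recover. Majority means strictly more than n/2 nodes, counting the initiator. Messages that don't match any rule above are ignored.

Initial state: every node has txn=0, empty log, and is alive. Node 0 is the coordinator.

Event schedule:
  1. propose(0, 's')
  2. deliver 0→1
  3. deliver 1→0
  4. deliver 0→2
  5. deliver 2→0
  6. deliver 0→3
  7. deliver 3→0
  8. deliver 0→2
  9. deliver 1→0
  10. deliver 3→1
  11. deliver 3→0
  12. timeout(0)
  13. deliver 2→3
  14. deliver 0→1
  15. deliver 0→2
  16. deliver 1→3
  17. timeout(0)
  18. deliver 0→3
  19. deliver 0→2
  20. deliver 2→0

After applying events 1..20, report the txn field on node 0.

e1 propose(0,'s'): 0[coor,t=1,-]
e2 deliver 0→1: 1[part,t=1,-]
e3 deliver 1→0: ·
e4 deliver 0→2: 2[part,t=1,-]
e5 deliver 2→0: ·
e6 deliver 0→3: 3[part,t=1,-]
e7 deliver 3→0: 0[coor,t=1,s]
e8 deliver 0→2: 2[part,t=1,s]
e9 deliver 1→0: ·
e10 deliver 3→1: ·
e11 deliver 3→0: ·
e12 timeout(0): 0[coor,t=2,s]
e13 deliver 2→3: ·
e14 deliver 0→1: 1[part,t=1,s]
e15 deliver 0→2: 2[part,t=2,s]
e16 deliver 1→3: ·
e17 timeout(0): 0[coor,t=3,s]
e18 deliver 0→3: 3[part,t=1,s]
e19 deliver 0→2: 2[part,t=3,s]
e20 deliver 2→0: ·

3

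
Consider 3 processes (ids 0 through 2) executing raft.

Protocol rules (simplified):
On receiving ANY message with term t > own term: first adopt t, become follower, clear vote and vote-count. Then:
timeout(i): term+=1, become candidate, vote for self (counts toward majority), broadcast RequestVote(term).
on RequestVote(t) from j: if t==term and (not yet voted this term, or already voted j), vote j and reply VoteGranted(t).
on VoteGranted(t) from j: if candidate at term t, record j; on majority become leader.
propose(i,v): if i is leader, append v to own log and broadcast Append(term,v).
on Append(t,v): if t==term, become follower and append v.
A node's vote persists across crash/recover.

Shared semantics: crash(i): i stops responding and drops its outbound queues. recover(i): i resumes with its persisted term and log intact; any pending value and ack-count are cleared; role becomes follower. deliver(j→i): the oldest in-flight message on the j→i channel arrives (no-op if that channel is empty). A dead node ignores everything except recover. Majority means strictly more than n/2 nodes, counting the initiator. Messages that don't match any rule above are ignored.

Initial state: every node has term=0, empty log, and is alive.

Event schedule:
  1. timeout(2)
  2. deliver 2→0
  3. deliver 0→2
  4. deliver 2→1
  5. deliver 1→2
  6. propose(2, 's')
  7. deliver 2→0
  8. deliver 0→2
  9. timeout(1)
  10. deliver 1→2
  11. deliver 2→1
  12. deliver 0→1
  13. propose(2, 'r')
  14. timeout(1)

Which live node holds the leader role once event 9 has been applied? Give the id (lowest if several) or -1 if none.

2

after 1 — timeout(2): n2:cand/t1/[-]
after 2 — deliver 2→0: n0:foll/t1/[-]
after 3 — deliver 0→2: n2:lead/t1/[-]
after 4 — deliver 2→1: n1:foll/t1/[-]
after 5 — deliver 1→2: ·
after 6 — propose(2,'s'): n2:lead/t1/[s]
after 7 — deliver 2→0: n0:foll/t1/[s]
after 8 — deliver 0→2: ·
after 9 — timeout(1): n1:cand/t2/[-]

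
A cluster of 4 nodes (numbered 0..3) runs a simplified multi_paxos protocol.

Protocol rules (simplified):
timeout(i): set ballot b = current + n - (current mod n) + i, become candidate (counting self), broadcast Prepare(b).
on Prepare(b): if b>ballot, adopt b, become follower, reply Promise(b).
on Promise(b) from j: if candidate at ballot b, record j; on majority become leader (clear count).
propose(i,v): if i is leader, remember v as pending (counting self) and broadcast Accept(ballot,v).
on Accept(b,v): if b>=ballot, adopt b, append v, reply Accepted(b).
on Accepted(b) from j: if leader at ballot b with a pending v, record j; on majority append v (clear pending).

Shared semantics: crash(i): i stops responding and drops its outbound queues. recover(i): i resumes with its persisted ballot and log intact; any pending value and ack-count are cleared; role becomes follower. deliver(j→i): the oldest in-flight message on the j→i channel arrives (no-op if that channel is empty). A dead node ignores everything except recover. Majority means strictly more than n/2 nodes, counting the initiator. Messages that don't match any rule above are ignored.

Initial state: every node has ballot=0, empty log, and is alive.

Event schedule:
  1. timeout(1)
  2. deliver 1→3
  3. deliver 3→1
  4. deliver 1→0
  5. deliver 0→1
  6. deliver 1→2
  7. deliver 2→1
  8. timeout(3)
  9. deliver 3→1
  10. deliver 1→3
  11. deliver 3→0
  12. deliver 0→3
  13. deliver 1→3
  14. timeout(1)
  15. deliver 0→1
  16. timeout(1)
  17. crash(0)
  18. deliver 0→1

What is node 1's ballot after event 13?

11

1. timeout(1):  <1:cand b5 ->
2. deliver 1→3:  <3:foll b5 ->
3. deliver 3→1:  nop
4. deliver 1→0:  <0:foll b5 ->
5. deliver 0→1:  <1:lead b5 ->
6. deliver 1→2:  <2:foll b5 ->
7. deliver 2→1:  nop
8. timeout(3):  <3:cand b11 ->
9. deliver 3→1:  <1:foll b11 ->
10. deliver 1→3:  nop
11. deliver 3→0:  <0:foll b11 ->
12. deliver 0→3:  <3:lead b11 ->
13. deliver 1→3:  nop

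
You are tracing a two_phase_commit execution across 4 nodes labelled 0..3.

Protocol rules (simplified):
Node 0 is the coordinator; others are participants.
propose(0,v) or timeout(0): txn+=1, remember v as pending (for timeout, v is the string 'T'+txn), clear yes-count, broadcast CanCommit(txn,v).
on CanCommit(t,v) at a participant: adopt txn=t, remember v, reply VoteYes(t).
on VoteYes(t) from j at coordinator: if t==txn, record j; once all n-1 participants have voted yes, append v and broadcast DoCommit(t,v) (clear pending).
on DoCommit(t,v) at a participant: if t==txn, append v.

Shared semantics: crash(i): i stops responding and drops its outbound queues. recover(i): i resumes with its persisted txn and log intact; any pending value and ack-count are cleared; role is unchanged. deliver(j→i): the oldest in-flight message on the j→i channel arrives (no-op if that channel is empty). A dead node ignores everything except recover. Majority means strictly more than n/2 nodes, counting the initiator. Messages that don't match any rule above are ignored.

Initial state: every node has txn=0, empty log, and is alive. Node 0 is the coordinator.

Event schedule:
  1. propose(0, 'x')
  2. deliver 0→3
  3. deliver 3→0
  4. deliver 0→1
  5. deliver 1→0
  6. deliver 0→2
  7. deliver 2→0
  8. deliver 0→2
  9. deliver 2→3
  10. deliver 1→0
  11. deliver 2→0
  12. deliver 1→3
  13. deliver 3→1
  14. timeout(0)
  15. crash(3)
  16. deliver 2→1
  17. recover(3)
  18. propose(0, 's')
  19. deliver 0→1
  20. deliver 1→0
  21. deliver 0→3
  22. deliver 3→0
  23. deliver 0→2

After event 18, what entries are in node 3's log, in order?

empty

e1 propose(0,'x'): 0[coor,t=1,-]
e2 deliver 0→3: 3[part,t=1,-]
e3 deliver 3→0: ·
e4 deliver 0→1: 1[part,t=1,-]
e5 deliver 1→0: ·
e6 deliver 0→2: 2[part,t=1,-]
e7 deliver 2→0: 0[coor,t=1,x]
e8 deliver 0→2: 2[part,t=1,x]
e9 deliver 2→3: ·
e10 deliver 1→0: ·
e11 deliver 2→0: ·
e12 deliver 1→3: ·
e13 deliver 3→1: ·
e14 timeout(0): 0[coor,t=2,x]
e15 crash(3): 3[✗part,t=1,-]
e16 deliver 2→1: ·
e17 recover(3): 3[part,t=1,-]
e18 propose(0,'s'): 0[coor,t=3,x]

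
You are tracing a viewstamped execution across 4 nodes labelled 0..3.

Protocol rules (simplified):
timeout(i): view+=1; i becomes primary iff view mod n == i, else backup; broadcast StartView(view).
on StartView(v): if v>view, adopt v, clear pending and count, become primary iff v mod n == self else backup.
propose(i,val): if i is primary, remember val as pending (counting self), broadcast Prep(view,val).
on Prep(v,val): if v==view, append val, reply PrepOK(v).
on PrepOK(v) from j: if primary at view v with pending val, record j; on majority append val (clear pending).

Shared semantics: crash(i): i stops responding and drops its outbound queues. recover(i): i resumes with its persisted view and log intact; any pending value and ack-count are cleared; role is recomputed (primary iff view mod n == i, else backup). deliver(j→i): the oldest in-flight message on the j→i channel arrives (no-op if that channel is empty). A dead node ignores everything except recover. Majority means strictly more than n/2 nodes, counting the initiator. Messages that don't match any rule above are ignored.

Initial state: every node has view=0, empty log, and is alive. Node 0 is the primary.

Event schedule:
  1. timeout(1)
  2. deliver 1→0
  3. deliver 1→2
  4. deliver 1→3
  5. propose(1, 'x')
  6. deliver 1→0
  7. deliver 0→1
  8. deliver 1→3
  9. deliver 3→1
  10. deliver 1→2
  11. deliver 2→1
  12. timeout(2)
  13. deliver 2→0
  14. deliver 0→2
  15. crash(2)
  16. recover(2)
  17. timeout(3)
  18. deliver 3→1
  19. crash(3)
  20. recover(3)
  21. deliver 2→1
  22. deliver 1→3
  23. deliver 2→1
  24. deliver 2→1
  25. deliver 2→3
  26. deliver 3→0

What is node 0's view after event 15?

1. timeout(1):  <1:prim v1 ->
2. deliver 1→0:  <0:back v1 ->
3. deliver 1→2:  <2:back v1 ->
4. deliver 1→3:  <3:back v1 ->
5. propose(1,'x'):  nop
6. deliver 1→0:  <0:back v1 x>
7. deliver 0→1:  nop
8. deliver 1→3:  <3:back v1 x>
9. deliver 3→1:  <1:prim v1 x>
10. deliver 1→2:  <2:back v1 x>
11. deliver 2→1:  nop
12. timeout(2):  <2:prim v2 x>
13. deliver 2→0:  <0:back v2 x>
14. deliver 0→2:  nop
15. crash(2):  <2:✗prim v2 x>

2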